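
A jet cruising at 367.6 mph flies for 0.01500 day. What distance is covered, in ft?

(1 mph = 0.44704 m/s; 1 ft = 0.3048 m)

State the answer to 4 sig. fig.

6.987×10⁵ ft

367.6 mph × 0.44704 = 164.332 m/s
0.01500 day × 86400 = 1296 s
d = v × t = 164.332 m/s × 1296 s = 212974 m
212974 m ÷ (0.3048 m/ft) = 698734 ft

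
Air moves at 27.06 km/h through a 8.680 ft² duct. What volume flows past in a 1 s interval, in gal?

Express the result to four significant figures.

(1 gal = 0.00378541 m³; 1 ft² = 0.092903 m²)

1601 gal

27.06 km/h × (1/3.6) = 7.51667 m/s
8.680 ft² × 0.092903 = 0.806398 m²
V = v × A × t = 7.51667 m/s × 0.806398 m² × 1 s = 6.06143 m³
6.06143 m³ ÷ (0.00378541 m³/gal) = 1601.26 gal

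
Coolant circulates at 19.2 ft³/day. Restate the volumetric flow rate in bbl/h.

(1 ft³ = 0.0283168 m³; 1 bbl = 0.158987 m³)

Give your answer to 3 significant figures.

19.2 ft³/day × 0.0283168 m³/ft³ ÷ 86400 s/day = 6.29262×10⁻⁶ m³/s
6.29262×10⁻⁶ m³/s ÷ 0.158987 m³/bbl × 3600 s/h = 0.142486 bbl/h

0.142 bbl/h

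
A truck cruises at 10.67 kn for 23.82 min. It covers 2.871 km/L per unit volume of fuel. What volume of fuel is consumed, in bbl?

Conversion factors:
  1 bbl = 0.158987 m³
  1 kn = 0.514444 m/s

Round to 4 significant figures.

10.67 kn → 5.48912 m/s
23.82 min → 1429.2 s
d = v × t = 5.48912 × 1429.2 = 7845.05 m
2.871 km/L → 2.871×10⁶ m/m³
V = d / (distance per unit fuel) = 7845.05 / 2.871×10⁶ = 0.00273251 m³
In bbl: 0.00273251 / 0.158987 = 0.017187 bbl

0.01719 bbl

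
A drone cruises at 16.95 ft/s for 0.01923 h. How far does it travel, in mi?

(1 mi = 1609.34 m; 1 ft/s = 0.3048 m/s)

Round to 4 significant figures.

0.2222 mi

16.95 ft/s × 0.3048 = 5.16636 m/s
0.01923 h × 3600 = 69.228 s
d = v × t = 5.16636 m/s × 69.228 s = 357.657 m
357.657 m ÷ (1609.34 m/mi) = 0.222238 mi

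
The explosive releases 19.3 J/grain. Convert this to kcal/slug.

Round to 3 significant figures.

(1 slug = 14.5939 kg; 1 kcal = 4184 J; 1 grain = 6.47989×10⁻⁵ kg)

1040 kcal/slug

19.3 J/grain ÷ 6.47989×10⁻⁵ kg/grain = 297845 J/kg
297845 J/kg ÷ 4184 J/kcal × 14.5939 kg/slug = 1038.89 kcal/slug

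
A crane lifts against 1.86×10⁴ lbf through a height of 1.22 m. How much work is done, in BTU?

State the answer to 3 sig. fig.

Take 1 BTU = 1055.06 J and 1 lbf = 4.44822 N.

95.7 BTU

1.86×10⁴ lbf × 4.44822 = 82736.9 N
W = F × d = 82736.9 N × 1.22 m = 100939 J
100939 J ÷ (1055.06 J/BTU) = 95.6713 BTU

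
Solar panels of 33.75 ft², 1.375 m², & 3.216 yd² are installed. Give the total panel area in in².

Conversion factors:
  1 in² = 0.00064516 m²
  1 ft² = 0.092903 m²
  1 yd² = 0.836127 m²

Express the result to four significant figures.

33.75 ft² × 0.092903 = 3.13548 m²
1.375 m² (already m²)
3.216 yd² × 0.836127 = 2.68898 m²
Total: 3.13548 + 1.375 + 2.68898 = 7.19946 m²
In in²: 7.19946 / 0.00064516 = 11159.2 in²

1.116×10⁴ in²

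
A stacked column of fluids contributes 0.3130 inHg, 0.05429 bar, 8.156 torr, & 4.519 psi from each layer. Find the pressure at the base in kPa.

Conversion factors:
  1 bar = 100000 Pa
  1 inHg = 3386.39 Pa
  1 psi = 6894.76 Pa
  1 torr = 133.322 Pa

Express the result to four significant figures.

38.73 kPa

0.3130 inHg × 3386.39 = 1059.94 Pa
0.05429 bar × 100000 = 5429 Pa
8.156 torr × 133.322 = 1087.37 Pa
4.519 psi × 6894.76 = 31157.4 Pa
Sum: 1059.94 + 5429 + 1087.37 + 31157.4 = 38733.7 Pa
In kPa: 38733.7 / 1000 = 38.7337 kPa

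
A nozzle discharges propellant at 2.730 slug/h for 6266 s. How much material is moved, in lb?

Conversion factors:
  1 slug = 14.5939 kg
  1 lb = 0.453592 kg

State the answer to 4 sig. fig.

2.730 slug/h → 0.011067 kg/s
m = ṁ × t = 0.011067 × 6266 = 69.3458 kg
In lb: 69.3458 / 0.453592 = 152.881 lb

152.9 lb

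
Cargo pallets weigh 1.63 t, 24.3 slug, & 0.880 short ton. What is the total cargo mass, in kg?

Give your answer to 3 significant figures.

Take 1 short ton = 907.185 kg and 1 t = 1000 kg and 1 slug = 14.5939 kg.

2780 kg

1.63 t × 1000 = 1630 kg
24.3 slug × 14.5939 = 354.632 kg
0.880 short ton × 907.185 = 798.323 kg
Sum: 1630 + 354.632 + 798.323 = 2782.96 kg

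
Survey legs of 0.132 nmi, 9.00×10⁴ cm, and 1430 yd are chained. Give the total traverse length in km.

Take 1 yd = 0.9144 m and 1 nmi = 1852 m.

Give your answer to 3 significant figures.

0.132 nmi × 1852 = 244.464 m
9.00×10⁴ cm × 0.01 = 900 m
1430 yd × 0.9144 = 1307.59 m
Total: 244.464 + 900 + 1307.59 = 2452.05 m
In km: 2452.05 / 1000 = 2.45205 km

2.45 km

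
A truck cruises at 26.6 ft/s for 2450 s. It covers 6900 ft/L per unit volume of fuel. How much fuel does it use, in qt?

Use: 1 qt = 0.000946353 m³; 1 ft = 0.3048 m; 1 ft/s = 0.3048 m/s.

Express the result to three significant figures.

9.98 qt

26.6 ft/s → 8.10768 m/s
d = v × t = 8.10768 × 2450 = 19863.8 m
6900 ft/L → 2.10312×10⁶ m/m³
V = d / (distance per unit fuel) = 19863.8 / 2.10312×10⁶ = 0.00944492 m³
In qt: 0.00944492 / 0.000946353 = 9.98034 qt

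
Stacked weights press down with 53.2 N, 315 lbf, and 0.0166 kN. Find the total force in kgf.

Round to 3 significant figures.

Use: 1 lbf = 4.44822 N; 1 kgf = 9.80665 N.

150 kgf

53.2 N (already N)
315 lbf × 4.44822 → 1401.19 N
0.0166 kN × 1000 → 16.6 N
Sum: 53.2 + 1401.19 + 16.6 = 1470.99 N
In kgf: 1470.99 / 9.80665 = 149.999 kgf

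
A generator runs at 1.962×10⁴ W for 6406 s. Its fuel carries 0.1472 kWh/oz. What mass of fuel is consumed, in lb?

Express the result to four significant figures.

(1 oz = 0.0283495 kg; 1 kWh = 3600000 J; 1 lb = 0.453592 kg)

14.82 lb

E = P × t = 19620 × 6406 = 1.25686×10⁸ J
0.1472 kWh/oz → 1.86924×10⁷ J/kg
m = E / e_s = 1.25686×10⁸ / 1.86924×10⁷ = 6.72391 kg
In lb: 6.72391 / 0.453592 = 14.8237 lb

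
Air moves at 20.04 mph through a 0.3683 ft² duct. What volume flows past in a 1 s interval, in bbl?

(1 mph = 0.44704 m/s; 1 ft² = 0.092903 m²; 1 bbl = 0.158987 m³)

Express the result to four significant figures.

20.04 mph × 0.44704 = 8.95868 m/s
0.3683 ft² × 0.092903 = 0.0342162 m²
V = v × A × t = 8.95868 m/s × 0.0342162 m² × 1 s = 0.306532 m³
0.306532 m³ ÷ (0.158987 m³/bbl) = 1.92803 bbl

1.928 bbl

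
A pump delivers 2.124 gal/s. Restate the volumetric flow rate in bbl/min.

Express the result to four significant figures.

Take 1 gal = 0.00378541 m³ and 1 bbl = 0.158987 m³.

2.124 gal/s × 0.00378541 m³/gal = 0.00804021 m³/s
0.00804021 m³/s ÷ 0.158987 m³/bbl × 60 s/min = 3.03429 bbl/min

3.034 bbl/min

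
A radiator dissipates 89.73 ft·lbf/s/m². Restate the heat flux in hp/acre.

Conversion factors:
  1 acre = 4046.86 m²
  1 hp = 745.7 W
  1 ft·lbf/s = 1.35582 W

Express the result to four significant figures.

660.2 hp/acre

89.73 ft·lbf/s/m² × 1.35582 W/ft·lbf/s = 121.658 W/m²
121.658 W/m² ÷ 745.7 W/hp × 4046.86 m²/acre = 660.229 hp/acre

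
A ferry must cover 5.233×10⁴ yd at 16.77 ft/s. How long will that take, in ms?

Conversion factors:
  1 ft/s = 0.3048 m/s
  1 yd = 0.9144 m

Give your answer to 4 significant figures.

5.233×10⁴ yd × 0.9144 → 47850.6 m
16.77 ft/s × 0.3048 → 5.1115 m/s
t = d / v = 47850.6 m / 5.1115 m/s = 9361.36 s
9361.36 s ÷ (0.001 s/ms) = 9.36136×10⁶ ms

9.361×10⁶ ms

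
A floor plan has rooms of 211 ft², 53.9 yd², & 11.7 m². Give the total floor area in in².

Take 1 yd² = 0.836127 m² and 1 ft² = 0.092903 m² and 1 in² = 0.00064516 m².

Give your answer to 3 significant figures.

1.18×10⁵ in²

211 ft² × 0.092903 = 19.6025 m²
53.9 yd² × 0.836127 = 45.0672 m²
11.7 m² (already m²)
Sum: 19.6025 + 45.0672 + 11.7 = 76.3697 m²
In in²: 76.3697 / 0.00064516 = 118373 in²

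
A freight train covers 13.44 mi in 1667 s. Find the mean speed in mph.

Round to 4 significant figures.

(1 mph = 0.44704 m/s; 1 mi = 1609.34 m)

29.02 mph

13.44 mi × 1609.34 → 21629.5 m
v = d / t = 21629.5 m / 1667 s = 12.9751 m/s
12.9751 m/s ÷ (0.44704 m/s/mph) = 29.0245 mph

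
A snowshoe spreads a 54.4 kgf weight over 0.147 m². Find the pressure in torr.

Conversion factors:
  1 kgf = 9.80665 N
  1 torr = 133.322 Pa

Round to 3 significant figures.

27.2 torr

54.4 kgf × 9.80665 = 533.482 N
P = F / A = 533.482 N / 0.147 m² = 3629.13 Pa
3629.13 Pa ÷ (133.322 Pa/torr) = 27.2208 torr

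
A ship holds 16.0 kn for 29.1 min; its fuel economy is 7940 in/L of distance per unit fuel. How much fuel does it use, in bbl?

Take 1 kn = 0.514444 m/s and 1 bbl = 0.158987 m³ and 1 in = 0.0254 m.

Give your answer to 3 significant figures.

16.0 kn → 8.2311 m/s
29.1 min → 1746 s
d = v × t = 8.2311 × 1746 = 14371.5 m
7940 in/L → 201676 m/m³
V = d / (distance per unit fuel) = 14371.5 / 201676 = 0.0712603 m³
In bbl: 0.0712603 / 0.158987 = 0.448215 bbl

0.448 bbl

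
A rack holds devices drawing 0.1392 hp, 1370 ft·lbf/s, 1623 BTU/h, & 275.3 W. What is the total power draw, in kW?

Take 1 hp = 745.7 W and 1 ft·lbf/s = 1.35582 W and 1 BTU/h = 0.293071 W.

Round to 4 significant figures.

0.1392 hp × 745.7 → 103.801 W
1370 ft·lbf/s × 1.35582 → 1857.47 W
1623 BTU/h × 0.293071 → 475.654 W
275.3 W (already W)
Sum: 103.801 + 1857.47 + 475.654 + 275.3 = 2712.22 W
In kW: 2712.22 / 1000 = 2.71222 kW

2.712 kW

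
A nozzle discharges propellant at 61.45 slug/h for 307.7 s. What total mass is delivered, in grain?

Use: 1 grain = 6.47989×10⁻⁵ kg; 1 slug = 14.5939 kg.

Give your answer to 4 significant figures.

1.183×10⁶ grain

61.45 slug/h → 0.24911 kg/s
m = ṁ × t = 0.24911 × 307.7 = 76.6511 kg
In grain: 76.6511 / 6.47989×10⁻⁵ = 1.18291×10⁶ grain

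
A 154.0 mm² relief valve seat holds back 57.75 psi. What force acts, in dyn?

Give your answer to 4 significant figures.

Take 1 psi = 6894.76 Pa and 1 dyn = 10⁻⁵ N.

6.132×10⁶ dyn

57.75 psi × 6894.76 → 398172 Pa
154.0 mm² × 10⁻⁶ → 1.54×10⁻⁴ m²
F = P × A = 398172 Pa × 1.54×10⁻⁴ m² = 61.3185 N
61.3185 N ÷ (10⁻⁵ N/dyn) = 6.13185×10⁶ dyn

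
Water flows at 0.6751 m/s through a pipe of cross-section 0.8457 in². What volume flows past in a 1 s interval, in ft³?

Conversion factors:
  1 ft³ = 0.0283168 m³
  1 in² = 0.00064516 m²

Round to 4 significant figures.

0.01301 ft³

0.8457 in² × 0.00064516 → 5.45612×10⁻⁴ m²
V = v × A × t = 0.6751 m/s × 5.45612×10⁻⁴ m² × 1 s = 3.68343×10⁻⁴ m³
3.68343×10⁻⁴ m³ ÷ (0.0283168 m³/ft³) = 0.0130079 ft³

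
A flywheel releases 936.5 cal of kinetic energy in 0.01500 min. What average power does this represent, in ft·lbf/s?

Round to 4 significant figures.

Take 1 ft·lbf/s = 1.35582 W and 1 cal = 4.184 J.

3211 ft·lbf/s

936.5 cal × 4.184 → 3918.32 J
0.01500 min × 60 → 0.9 s
P = E / t = 3918.32 J / 0.9 s = 4353.69 W
4353.69 W ÷ (1.35582 W/ft·lbf/s) = 3211.11 ft·lbf/s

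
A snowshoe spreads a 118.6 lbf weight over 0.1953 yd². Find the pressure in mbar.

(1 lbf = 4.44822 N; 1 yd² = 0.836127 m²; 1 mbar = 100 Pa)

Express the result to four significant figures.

32.31 mbar

118.6 lbf × 4.44822 = 527.559 N
0.1953 yd² × 0.836127 = 0.163296 m²
P = F / A = 527.559 N / 0.163296 m² = 3230.69 Pa
3230.69 Pa ÷ (100 Pa/mbar) = 32.3069 mbar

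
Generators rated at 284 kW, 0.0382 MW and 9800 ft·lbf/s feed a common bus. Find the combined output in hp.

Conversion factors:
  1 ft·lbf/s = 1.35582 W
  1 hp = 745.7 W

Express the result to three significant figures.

450 hp

284 kW × 1000 = 284000 W
0.0382 MW × 1000000 = 38200 W
9800 ft·lbf/s × 1.35582 = 13287 W
Total: 284000 + 38200 + 13287 = 335487 W
In hp: 335487 / 745.7 = 449.895 hp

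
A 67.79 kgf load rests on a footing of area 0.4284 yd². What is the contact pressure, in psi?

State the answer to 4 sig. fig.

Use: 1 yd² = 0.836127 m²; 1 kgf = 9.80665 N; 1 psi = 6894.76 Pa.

67.79 kgf × 9.80665 = 664.793 N
0.4284 yd² × 0.836127 = 0.358197 m²
P = F / A = 664.793 N / 0.358197 m² = 1855.94 Pa
1855.94 Pa ÷ (6894.76 Pa/psi) = 0.269181 psi

0.2692 psi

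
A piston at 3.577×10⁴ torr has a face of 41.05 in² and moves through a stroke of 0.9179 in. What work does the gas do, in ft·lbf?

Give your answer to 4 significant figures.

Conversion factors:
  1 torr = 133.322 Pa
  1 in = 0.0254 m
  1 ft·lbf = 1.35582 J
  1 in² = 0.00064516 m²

2172 ft·lbf

3.577×10⁴ torr → 4.76893×10⁶ Pa
41.05 in² → 0.0264838 m²
F = P × A = 4.76893×10⁶ × 0.0264838 = 126299 N
0.9179 in → 0.0233147 m
W = F × d = 126299 × 0.0233147 = 2944.62 J
In ft·lbf: 2944.62 / 1.35582 = 2171.84 ft·lbf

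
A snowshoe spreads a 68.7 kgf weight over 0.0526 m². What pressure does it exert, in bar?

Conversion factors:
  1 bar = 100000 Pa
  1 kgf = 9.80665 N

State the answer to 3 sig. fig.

68.7 kgf × 9.80665 → 673.717 N
P = F / A = 673.717 N / 0.0526 m² = 12808.3 Pa
12808.3 Pa ÷ (100000 Pa/bar) = 0.128083 bar

0.128 bar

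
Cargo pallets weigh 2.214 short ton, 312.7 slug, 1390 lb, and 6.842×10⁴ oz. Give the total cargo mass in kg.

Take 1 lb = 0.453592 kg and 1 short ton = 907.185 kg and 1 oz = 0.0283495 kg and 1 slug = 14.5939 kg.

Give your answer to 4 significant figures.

2.214 short ton × 907.185 = 2008.51 kg
312.7 slug × 14.5939 = 4563.51 kg
1390 lb × 0.453592 = 630.493 kg
6.842×10⁴ oz × 0.0283495 = 1939.67 kg
Combined: 2008.51 + 4563.51 + 630.493 + 1939.67 = 9142.18 kg

9142 kg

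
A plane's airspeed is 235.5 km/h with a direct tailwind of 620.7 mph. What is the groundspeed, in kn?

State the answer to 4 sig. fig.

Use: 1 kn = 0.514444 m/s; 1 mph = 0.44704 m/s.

666.5 kn

235.5 km/h × (1/3.6) → 65.4167 m/s
620.7 mph × 0.44704 → 277.478 m/s
Combined: 65.4167 + 277.478 = 342.895 m/s
In kn: 342.895 / 0.514444 = 666.535 kn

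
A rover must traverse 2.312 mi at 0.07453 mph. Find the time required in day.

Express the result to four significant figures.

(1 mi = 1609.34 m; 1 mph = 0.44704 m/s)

1.293 day

2.312 mi × 1609.34 → 3720.79 m
0.07453 mph × 0.44704 → 0.0333179 m/s
t = d / v = 3720.79 m / 0.0333179 m/s = 111675 s
111675 s ÷ (86400 s/day) = 1.29253 day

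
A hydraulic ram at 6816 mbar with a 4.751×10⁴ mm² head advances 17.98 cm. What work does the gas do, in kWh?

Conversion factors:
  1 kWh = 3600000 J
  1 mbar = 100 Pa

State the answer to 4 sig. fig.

0.001617 kWh

6816 mbar → 681600 Pa
4.751×10⁴ mm² → 0.04751 m²
F = P × A = 681600 × 0.04751 = 32382.8 N
17.98 cm → 0.1798 m
W = F × d = 32382.8 × 0.1798 = 5822.43 J
In kWh: 5822.43 / 3600000 = 0.00161734 kWh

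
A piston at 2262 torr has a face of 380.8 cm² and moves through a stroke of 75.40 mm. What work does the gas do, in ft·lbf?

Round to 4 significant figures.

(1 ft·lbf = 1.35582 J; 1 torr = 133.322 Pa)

638.6 ft·lbf

2262 torr → 301574 Pa
380.8 cm² → 0.03808 m²
F = P × A = 301574 × 0.03808 = 11483.9 N
75.40 mm → 0.0754 m
W = F × d = 11483.9 × 0.0754 = 865.886 J
In ft·lbf: 865.886 / 1.35582 = 638.644 ft·lbf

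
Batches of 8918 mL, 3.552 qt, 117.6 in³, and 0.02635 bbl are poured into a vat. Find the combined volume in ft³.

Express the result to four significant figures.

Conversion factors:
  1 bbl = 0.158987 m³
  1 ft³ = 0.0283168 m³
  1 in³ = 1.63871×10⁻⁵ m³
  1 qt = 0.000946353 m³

0.6496 ft³

8918 mL × 10⁻⁶ = 0.008918 m³
3.552 qt × 0.000946353 = 0.00336145 m³
117.6 in³ × 1.63871×10⁻⁵ = 0.00192712 m³
0.02635 bbl × 0.158987 = 0.00418931 m³
Combined: 0.008918 + 0.00336145 + 0.00192712 + 0.00418931 = 0.0183959 m³
In ft³: 0.0183959 / 0.0283168 = 0.649646 ft³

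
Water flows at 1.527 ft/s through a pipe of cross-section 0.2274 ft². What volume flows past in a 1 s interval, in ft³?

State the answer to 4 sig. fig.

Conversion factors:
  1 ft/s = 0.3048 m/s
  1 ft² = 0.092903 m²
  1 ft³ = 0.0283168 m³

1.527 ft/s × 0.3048 = 0.46543 m/s
0.2274 ft² × 0.092903 = 0.0211261 m²
V = v × A × t = 0.46543 m/s × 0.0211261 m² × 1 s = 0.00983272 m³
0.00983272 m³ ÷ (0.0283168 m³/ft³) = 0.34724 ft³

0.3472 ft³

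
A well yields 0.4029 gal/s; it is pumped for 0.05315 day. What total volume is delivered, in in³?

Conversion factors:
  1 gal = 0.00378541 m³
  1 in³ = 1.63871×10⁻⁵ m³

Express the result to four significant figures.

0.4029 gal/s → 0.00152514 m³/s
0.05315 day → 4592.16 s
V = Q × t = 0.00152514 × 4592.16 = 7.00369 m³
In in³: 7.00369 / 1.63871×10⁻⁵ = 427390 in³

4.274×10⁵ in³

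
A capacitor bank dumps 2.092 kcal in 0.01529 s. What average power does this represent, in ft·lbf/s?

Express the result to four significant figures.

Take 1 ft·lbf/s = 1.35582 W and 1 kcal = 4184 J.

4.222×10⁵ ft·lbf/s

2.092 kcal × 4184 = 8752.93 J
P = E / t = 8752.93 J / 0.01529 s = 572461 W
572461 W ÷ (1.35582 W/ft·lbf/s) = 422225 ft·lbf/s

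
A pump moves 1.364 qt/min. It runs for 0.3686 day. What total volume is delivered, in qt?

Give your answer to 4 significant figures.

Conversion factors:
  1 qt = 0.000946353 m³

724.0 qt

1.364 qt/min → 2.15138×10⁻⁵ m³/s
0.3686 day → 31847 s
V = Q × t = 2.15138×10⁻⁵ × 31847 = 0.68515 m³
In qt: 0.68515 / 0.000946353 = 723.99 qt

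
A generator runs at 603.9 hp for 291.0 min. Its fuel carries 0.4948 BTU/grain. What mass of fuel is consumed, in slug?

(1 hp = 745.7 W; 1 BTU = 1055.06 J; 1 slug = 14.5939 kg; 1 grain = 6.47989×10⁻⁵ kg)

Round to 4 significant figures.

603.9 hp → 450328 W
291.0 min → 17460 s
E = P × t = 450328 × 17460 = 7.86273×10⁹ J
0.4948 BTU/grain → 8.05637×10⁶ J/kg
m = E / e_s = 7.86273×10⁹ / 8.05637×10⁶ = 975.964 kg
In slug: 975.964 / 14.5939 = 66.8748 slug

66.87 slug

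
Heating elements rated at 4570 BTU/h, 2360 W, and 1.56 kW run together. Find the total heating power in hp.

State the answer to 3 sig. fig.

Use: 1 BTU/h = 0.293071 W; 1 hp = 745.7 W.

7.05 hp

4570 BTU/h × 0.293071 = 1339.33 W
2360 W (already W)
1.56 kW × 1000 = 1560 W
Sum: 1339.33 + 2360 + 1560 = 5259.33 W
In hp: 5259.33 / 745.7 = 7.05288 hp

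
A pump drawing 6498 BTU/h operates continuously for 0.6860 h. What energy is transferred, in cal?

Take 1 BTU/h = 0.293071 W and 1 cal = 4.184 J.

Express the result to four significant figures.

6498 BTU/h × 0.293071 = 1904.38 W
0.6860 h × 3600 = 2469.6 s
E = P × t = 1904.38 W × 2469.6 s = 4.70306×10⁶ J
4.70306×10⁶ J ÷ (4.184 J/cal) = 1.12406×10⁶ cal

1.124×10⁶ cal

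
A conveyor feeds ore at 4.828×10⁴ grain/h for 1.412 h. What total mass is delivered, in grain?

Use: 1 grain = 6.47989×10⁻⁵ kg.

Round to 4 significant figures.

4.828×10⁴ grain/h → 8.69025×10⁻⁴ kg/s
1.412 h → 5083.2 s
m = ṁ × t = 8.69025×10⁻⁴ × 5083.2 = 4.41743 kg
In grain: 4.41743 / 6.47989×10⁻⁵ = 68171.4 grain

6.817×10⁴ grain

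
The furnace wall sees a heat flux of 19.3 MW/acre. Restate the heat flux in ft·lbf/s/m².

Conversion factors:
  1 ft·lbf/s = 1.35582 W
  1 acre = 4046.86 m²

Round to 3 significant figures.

19.3 MW/acre × 1000000 W/MW ÷ 4046.86 m²/acre = 4769.13 W/m²
4769.13 W/m² ÷ 1.35582 W/ft·lbf/s = 3517.52 ft·lbf/s/m²

3520 ft·lbf/s/m²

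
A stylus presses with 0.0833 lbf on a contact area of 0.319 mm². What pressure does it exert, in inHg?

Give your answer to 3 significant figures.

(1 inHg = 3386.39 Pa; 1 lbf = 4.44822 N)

0.0833 lbf × 4.44822 = 0.370537 N
0.319 mm² × 10⁻⁶ = 3.19×10⁻⁷ m²
P = F / A = 0.370537 N / 3.19×10⁻⁷ m² = 1.16156×10⁶ Pa
1.16156×10⁶ Pa ÷ (3386.39 Pa/inHg) = 343.008 inHg

343 inHg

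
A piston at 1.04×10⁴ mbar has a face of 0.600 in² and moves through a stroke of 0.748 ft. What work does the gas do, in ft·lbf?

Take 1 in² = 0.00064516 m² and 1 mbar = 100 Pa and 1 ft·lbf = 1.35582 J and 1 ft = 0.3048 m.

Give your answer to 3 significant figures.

1.04×10⁴ mbar → 1.04×10⁶ Pa
0.600 in² → 3.87096×10⁻⁴ m²
F = P × A = 1.04×10⁶ × 3.87096×10⁻⁴ = 402.58 N
0.748 ft → 0.22799 m
W = F × d = 402.58 × 0.22799 = 91.7842 J
In ft·lbf: 91.7842 / 1.35582 = 67.6964 ft·lbf

67.7 ft·lbf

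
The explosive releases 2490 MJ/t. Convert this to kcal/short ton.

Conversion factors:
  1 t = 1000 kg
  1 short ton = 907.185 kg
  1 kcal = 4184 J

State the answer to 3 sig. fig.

5.40×10⁵ kcal/short ton

2490 MJ/t × 1000000 J/MJ ÷ 1000 kg/t = 2.49×10⁶ J/kg
2.49×10⁶ J/kg ÷ 4184 J/kcal × 907.185 kg/short ton = 539888 kcal/short ton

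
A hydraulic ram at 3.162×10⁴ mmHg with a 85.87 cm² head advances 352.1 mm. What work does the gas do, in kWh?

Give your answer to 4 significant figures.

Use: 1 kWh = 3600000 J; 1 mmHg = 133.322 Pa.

3.162×10⁴ mmHg → 4.21564×10⁶ Pa
85.87 cm² → 0.008587 m²
F = P × A = 4.21564×10⁶ × 0.008587 = 36199.7 N
352.1 mm → 0.3521 m
W = F × d = 36199.7 × 0.3521 = 12745.9 J
In kWh: 12745.9 / 3600000 = 0.00354053 kWh

0.003541 kWh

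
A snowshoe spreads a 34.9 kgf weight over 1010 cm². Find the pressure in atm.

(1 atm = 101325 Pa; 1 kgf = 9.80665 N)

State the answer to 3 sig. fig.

0.0334 atm

34.9 kgf × 9.80665 = 342.252 N
1010 cm² × 0.0001 = 0.101 m²
P = F / A = 342.252 N / 0.101 m² = 3388.63 Pa
3388.63 Pa ÷ (101325 Pa/atm) = 0.0334432 atm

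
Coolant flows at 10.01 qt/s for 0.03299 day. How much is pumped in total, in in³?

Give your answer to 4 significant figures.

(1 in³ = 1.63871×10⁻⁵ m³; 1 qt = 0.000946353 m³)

1.648×10⁶ in³

10.01 qt/s → 0.00947299 m³/s
0.03299 day → 2850.34 s
V = Q × t = 0.00947299 × 2850.34 = 27.0012 m³
In in³: 27.0012 / 1.63871×10⁻⁵ = 1.64771×10⁶ in³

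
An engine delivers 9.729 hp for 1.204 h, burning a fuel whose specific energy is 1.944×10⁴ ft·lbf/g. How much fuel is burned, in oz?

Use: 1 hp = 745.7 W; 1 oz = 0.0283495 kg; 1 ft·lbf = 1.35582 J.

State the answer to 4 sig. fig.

42.08 oz

9.729 hp → 7254.92 W
1.204 h → 4334.4 s
E = P × t = 7254.92 × 4334.4 = 3.14457×10⁷ J
1.944×10⁴ ft·lbf/g → 2.63571×10⁷ J/kg
m = E / e_s = 3.14457×10⁷ / 2.63571×10⁷ = 1.19306 kg
In oz: 1.19306 / 0.0283495 = 42.084 oz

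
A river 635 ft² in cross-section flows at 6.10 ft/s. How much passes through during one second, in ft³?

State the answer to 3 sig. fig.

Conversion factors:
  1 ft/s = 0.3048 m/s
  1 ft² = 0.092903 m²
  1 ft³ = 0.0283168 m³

6.10 ft/s × 0.3048 → 1.85928 m/s
635 ft² × 0.092903 → 58.9934 m²
V = v × A × t = 1.85928 m/s × 58.9934 m² × 1 s = 109.685 m³
109.685 m³ ÷ (0.0283168 m³/ft³) = 3873.5 ft³

3870 ft³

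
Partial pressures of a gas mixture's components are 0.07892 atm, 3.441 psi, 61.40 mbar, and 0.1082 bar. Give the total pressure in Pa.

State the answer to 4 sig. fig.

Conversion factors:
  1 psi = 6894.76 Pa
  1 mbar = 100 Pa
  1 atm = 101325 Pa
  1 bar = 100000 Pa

4.868×10⁴ Pa

0.07892 atm × 101325 → 7996.57 Pa
3.441 psi × 6894.76 → 23724.9 Pa
61.40 mbar × 100 → 6140 Pa
0.1082 bar × 100000 → 10820 Pa
Combined: 7996.57 + 23724.9 + 6140 + 10820 = 48681.5 Pa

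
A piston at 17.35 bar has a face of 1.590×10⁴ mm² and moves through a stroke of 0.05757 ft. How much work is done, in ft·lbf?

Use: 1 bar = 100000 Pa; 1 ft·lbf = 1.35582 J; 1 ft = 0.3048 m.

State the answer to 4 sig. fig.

357.0 ft·lbf

17.35 bar → 1.735×10⁶ Pa
1.590×10⁴ mm² → 0.0159 m²
F = P × A = 1.735×10⁶ × 0.0159 = 27586.5 N
0.05757 ft → 0.0175473 m
W = F × d = 27586.5 × 0.0175473 = 484.069 J
In ft·lbf: 484.069 / 1.35582 = 357.03 ft·lbf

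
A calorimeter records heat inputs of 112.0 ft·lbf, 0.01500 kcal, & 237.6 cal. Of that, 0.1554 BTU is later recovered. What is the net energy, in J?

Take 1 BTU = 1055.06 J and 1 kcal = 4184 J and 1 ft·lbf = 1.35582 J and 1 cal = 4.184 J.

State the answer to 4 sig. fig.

112.0 ft·lbf × 1.35582 = 151.852 J
0.01500 kcal × 4184 = 62.76 J
237.6 cal × 4.184 = 994.118 J
0.1554 BTU × 1055.06 = 163.956 J
Net: 151.852 + 62.76 + 994.118 − 163.956 = 1044.77 J

1045 J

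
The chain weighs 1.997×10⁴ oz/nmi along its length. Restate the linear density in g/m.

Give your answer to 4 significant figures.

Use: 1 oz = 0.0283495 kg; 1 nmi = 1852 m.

1.997×10⁴ oz/nmi × 0.0283495 kg/oz ÷ 1852 m/nmi = 0.305691 kg/m
0.305691 kg/m ÷ 0.001 kg/g = 305.691 g/m

305.7 g/m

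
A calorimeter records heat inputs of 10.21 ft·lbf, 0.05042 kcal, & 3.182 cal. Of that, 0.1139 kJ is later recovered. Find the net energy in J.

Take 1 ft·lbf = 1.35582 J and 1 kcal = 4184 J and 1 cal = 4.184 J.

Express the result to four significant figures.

124.2 J

10.21 ft·lbf × 1.35582 = 13.8429 J
0.05042 kcal × 4184 = 210.957 J
3.182 cal × 4.184 = 13.3135 J
0.1139 kJ × 1000 = 113.9 J
Sum: 13.8429 + 210.957 + 13.3135 − 113.9 = 124.213 J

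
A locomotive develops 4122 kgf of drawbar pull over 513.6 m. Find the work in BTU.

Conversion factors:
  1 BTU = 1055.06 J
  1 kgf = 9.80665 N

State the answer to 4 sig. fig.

4122 kgf × 9.80665 = 40423 N
W = F × d = 40423 N × 513.6 m = 2.07613×10⁷ J
2.07613×10⁷ J ÷ (1055.06 J/BTU) = 19677.8 BTU

1.968×10⁴ BTU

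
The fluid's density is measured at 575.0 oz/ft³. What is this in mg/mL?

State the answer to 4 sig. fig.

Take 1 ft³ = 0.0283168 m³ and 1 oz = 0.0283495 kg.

575.0 oz/ft³ × 0.0283495 kg/oz ÷ 0.0283168 m³/ft³ = 575.664 kg/m³
575.664 kg/m³ ÷ 10⁻⁶ kg/mg × 10⁻⁶ m³/mL = 575.664 mg/mL

575.7 mg/mL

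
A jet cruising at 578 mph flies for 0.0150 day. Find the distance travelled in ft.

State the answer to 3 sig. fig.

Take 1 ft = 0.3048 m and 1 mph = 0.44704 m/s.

578 mph × 0.44704 = 258.389 m/s
0.0150 day × 86400 = 1296 s
d = v × t = 258.389 m/s × 1296 s = 334872 m
334872 m ÷ (0.3048 m/ft) = 1.09866×10⁶ ft

1.10×10⁶ ft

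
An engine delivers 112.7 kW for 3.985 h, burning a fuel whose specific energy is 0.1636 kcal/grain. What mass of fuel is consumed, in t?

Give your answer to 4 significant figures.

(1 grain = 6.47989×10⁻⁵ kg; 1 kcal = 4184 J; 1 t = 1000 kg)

0.1531 t

112.7 kW → 112700 W
3.985 h → 14346 s
E = P × t = 112700 × 14346 = 1.61679×10⁹ J
0.1636 kcal/grain → 1.05635×10⁷ J/kg
m = E / e_s = 1.61679×10⁹ / 1.05635×10⁷ = 153.054 kg
In t: 153.054 / 1000 = 0.153054 t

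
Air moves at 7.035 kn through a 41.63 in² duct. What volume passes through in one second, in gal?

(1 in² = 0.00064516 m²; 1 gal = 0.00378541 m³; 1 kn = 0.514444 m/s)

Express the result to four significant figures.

25.68 gal

7.035 kn × 0.514444 → 3.61911 m/s
41.63 in² × 0.00064516 → 0.026858 m²
V = v × A × t = 3.61911 m/s × 0.026858 m² × 1 s = 0.0972021 m³
0.0972021 m³ ÷ (0.00378541 m³/gal) = 25.6781 gal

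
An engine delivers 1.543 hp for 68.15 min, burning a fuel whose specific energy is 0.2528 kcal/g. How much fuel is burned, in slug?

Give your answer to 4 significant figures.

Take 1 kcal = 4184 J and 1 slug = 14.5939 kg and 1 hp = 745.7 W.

1.543 hp → 1150.62 W
68.15 min → 4089 s
E = P × t = 1150.62 × 4089 = 4.70489×10⁶ J
0.2528 kcal/g → 1.05772×10⁶ J/kg
m = E / e_s = 4.70489×10⁶ / 1.05772×10⁶ = 4.44814 kg
In slug: 4.44814 / 14.5939 = 0.304794 slug

0.3048 slug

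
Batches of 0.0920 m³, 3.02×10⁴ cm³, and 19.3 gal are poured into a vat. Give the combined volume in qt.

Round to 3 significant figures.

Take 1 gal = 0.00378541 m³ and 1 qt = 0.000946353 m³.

206 qt

0.0920 m³ (already m³)
3.02×10⁴ cm³ × 10⁻⁶ = 0.0302 m³
19.3 gal × 0.00378541 = 0.0730584 m³
Sum: 0.092 + 0.0302 + 0.0730584 = 0.195258 m³
In qt: 0.195258 / 0.000946353 = 206.327 qt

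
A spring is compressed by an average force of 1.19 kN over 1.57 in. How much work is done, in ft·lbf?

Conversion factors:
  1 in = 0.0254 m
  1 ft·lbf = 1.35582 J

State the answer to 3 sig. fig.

1.19 kN × 1000 = 1190 N
1.57 in × 0.0254 = 0.039878 m
W = F × d = 1190 N × 0.039878 m = 47.4548 J
47.4548 J ÷ (1.35582 J/ft·lbf) = 35.0008 ft·lbf

35.0 ft·lbf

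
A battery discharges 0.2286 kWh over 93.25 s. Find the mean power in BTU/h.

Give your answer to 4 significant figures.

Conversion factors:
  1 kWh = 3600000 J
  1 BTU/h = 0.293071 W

3.011×10⁴ BTU/h

0.2286 kWh × 3600000 = 822960 J
P = E / t = 822960 J / 93.25 s = 8825.31 W
8825.31 W ÷ (0.293071 W/BTU/h) = 30113.2 BTU/h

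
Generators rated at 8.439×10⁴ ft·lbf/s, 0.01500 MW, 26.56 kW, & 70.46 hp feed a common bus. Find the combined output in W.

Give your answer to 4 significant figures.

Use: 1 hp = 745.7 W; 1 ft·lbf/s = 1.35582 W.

8.439×10⁴ ft·lbf/s × 1.35582 = 114418 W
0.01500 MW × 1000000 = 15000 W
26.56 kW × 1000 = 26560 W
70.46 hp × 745.7 = 52542 W
Combined: 114418 + 15000 + 26560 + 52542 = 208520 W

2.085×10⁵ W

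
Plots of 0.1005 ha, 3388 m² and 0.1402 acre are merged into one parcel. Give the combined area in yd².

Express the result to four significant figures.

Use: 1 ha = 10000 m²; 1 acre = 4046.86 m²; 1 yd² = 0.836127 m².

0.1005 ha × 10000 → 1005 m²
3388 m² (already m²)
0.1402 acre × 4046.86 → 567.37 m²
Total: 1005 + 3388 + 567.37 = 4960.37 m²
In yd²: 4960.37 / 0.836127 = 5932.56 yd²

5933 yd²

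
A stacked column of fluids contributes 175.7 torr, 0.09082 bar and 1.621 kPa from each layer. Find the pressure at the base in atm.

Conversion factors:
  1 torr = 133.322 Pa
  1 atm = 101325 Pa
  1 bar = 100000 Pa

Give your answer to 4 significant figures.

0.3368 atm

175.7 torr × 133.322 = 23424.7 Pa
0.09082 bar × 100000 = 9082 Pa
1.621 kPa × 1000 = 1621 Pa
Total: 23424.7 + 9082 + 1621 = 34127.7 Pa
In atm: 34127.7 / 101325 = 0.336814 atm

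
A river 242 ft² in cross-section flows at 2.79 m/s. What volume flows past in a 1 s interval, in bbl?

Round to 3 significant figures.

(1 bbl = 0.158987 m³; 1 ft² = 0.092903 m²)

242 ft² × 0.092903 → 22.4825 m²
V = v × A × t = 2.79 m/s × 22.4825 m² × 1 s = 62.7262 m³
62.7262 m³ ÷ (0.158987 m³/bbl) = 394.537 bbl

395 bbl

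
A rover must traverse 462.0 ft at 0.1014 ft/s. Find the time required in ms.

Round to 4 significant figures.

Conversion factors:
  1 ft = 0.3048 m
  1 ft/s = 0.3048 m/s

462.0 ft × 0.3048 → 140.818 m
0.1014 ft/s × 0.3048 → 0.0309067 m/s
t = d / v = 140.818 m / 0.0309067 m/s = 4556.23 s
4556.23 s ÷ (0.001 s/ms) = 4.55623×10⁶ ms

4.556×10⁶ ms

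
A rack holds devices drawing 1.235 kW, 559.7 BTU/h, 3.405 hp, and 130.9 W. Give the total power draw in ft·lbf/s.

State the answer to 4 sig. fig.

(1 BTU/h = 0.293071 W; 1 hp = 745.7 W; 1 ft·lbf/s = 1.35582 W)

1.235 kW × 1000 = 1235 W
559.7 BTU/h × 0.293071 = 164.032 W
3.405 hp × 745.7 = 2539.11 W
130.9 W (already W)
Combined: 1235 + 164.032 + 2539.11 + 130.9 = 4069.04 W
In ft·lbf/s: 4069.04 / 1.35582 = 3001.17 ft·lbf/s

3001 ft·lbf/s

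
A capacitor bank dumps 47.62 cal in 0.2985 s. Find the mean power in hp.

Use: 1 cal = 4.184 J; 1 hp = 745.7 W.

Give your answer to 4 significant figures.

0.8951 hp

47.62 cal × 4.184 = 199.242 J
P = E / t = 199.242 J / 0.2985 s = 667.477 W
667.477 W ÷ (745.7 W/hp) = 0.895101 hp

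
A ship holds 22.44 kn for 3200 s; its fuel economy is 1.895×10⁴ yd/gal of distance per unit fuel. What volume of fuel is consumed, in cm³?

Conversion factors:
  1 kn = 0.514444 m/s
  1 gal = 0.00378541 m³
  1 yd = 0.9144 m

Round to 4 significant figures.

8070 cm³

22.44 kn → 11.5441 m/s
d = v × t = 11.5441 × 3200 = 36941.1 m
1.895×10⁴ yd/gal → 4.57754×10⁶ m/m³
V = d / (distance per unit fuel) = 36941.1 / 4.57754×10⁶ = 0.00807008 m³
In cm³: 0.00807008 / 10⁻⁶ = 8070.08 cm³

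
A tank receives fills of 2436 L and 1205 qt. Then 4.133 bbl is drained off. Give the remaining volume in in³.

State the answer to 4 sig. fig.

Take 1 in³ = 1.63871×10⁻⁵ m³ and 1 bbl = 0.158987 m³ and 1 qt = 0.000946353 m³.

2436 L × 0.001 → 2.436 m³
1205 qt × 0.000946353 → 1.14036 m³
4.133 bbl × 0.158987 → 0.657093 m³
Net: 2.436 + 1.14036 − 0.657093 = 2.91927 m³
In in³: 2.91927 / 1.63871×10⁻⁵ = 178144 in³

1.781×10⁵ in³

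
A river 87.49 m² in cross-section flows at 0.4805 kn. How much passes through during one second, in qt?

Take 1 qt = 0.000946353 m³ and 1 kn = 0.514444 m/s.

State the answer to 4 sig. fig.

2.285×10⁴ qt

0.4805 kn × 0.514444 = 0.24719 m/s
V = v × A × t = 0.24719 m/s × 87.49 m² × 1 s = 21.6267 m³
21.6267 m³ ÷ (0.000946353 m³/qt) = 22852.7 qt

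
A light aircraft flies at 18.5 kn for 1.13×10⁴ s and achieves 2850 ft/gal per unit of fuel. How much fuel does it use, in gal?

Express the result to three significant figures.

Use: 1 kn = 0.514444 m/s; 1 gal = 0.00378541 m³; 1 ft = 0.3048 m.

124 gal

18.5 kn → 9.51721 m/s
d = v × t = 9.51721 × 11300 = 107544 m
2850 ft/gal → 229481 m/m³
V = d / (distance per unit fuel) = 107544 / 229481 = 0.46864 m³
In gal: 0.46864 / 0.00378541 = 123.802 gal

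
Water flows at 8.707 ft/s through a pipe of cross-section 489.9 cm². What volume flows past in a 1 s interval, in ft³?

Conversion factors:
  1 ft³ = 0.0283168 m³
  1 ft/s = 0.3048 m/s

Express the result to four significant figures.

4.591 ft³

8.707 ft/s × 0.3048 = 2.65389 m/s
489.9 cm² × 0.0001 = 0.04899 m²
V = v × A × t = 2.65389 m/s × 0.04899 m² × 1 s = 0.130014 m³
0.130014 m³ ÷ (0.0283168 m³/ft³) = 4.59141 ft³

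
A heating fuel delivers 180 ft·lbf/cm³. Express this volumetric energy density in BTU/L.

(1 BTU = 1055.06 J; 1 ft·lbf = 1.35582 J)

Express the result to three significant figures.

180 ft·lbf/cm³ × 1.35582 J/ft·lbf ÷ 10⁻⁶ m³/cm³ = 2.44048×10⁸ J/m³
2.44048×10⁸ J/m³ ÷ 1055.06 J/BTU × 0.001 m³/L = 231.312 BTU/L

231 BTU/L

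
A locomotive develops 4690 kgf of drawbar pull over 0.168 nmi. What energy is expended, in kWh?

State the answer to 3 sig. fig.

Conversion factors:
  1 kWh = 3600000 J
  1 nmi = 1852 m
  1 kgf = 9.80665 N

3.98 kWh

4690 kgf × 9.80665 = 45993.2 N
0.168 nmi × 1852 = 311.136 m
W = F × d = 45993.2 N × 311.136 m = 1.43101×10⁷ J
1.43101×10⁷ J ÷ (3600000 J/kWh) = 3.97503 kWh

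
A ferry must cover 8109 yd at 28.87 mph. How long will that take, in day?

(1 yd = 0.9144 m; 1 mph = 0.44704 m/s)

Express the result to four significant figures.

8109 yd × 0.9144 = 7414.87 m
28.87 mph × 0.44704 = 12.906 m/s
t = d / v = 7414.87 m / 12.906 m/s = 574.529 s
574.529 s ÷ (86400 s/day) = 0.00664964 day

0.006650 day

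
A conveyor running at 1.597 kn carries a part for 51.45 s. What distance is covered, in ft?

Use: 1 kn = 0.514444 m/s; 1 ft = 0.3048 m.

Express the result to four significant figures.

138.7 ft

1.597 kn × 0.514444 → 0.821567 m/s
d = v × t = 0.821567 m/s × 51.45 s = 42.2696 m
42.2696 m ÷ (0.3048 m/ft) = 138.68 ft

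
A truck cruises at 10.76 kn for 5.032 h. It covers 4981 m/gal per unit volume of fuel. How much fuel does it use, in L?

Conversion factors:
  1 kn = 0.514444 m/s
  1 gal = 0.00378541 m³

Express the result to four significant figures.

10.76 kn → 5.53542 m/s
5.032 h → 18115.2 s
d = v × t = 5.53542 × 18115.2 = 100275 m
4981 m/gal → 1.31584×10⁶ m/m³
V = d / (distance per unit fuel) = 100275 / 1.31584×10⁶ = 0.0762061 m³
In L: 0.0762061 / 0.001 = 76.2061 L

76.21 L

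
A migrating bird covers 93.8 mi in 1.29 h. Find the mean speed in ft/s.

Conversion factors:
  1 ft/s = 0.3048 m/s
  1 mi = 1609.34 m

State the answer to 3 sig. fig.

93.8 mi × 1609.34 = 150956 m
1.29 h × 3600 = 4644 s
v = d / t = 150956 m / 4644 s = 32.5056 m/s
32.5056 m/s ÷ (0.3048 m/s/ft/s) = 106.646 ft/s

107 ft/s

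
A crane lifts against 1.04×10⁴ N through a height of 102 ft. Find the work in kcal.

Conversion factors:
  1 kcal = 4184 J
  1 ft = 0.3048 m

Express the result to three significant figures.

77.3 kcal

102 ft × 0.3048 → 31.0896 m
W = F × d = 10400 N × 31.0896 m = 323332 J
323332 J ÷ (4184 J/kcal) = 77.2782 kcal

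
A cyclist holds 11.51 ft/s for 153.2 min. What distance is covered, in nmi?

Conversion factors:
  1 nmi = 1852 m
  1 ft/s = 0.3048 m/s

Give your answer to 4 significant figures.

11.51 ft/s × 0.3048 → 3.50825 m/s
153.2 min × 60 → 9192 s
d = v × t = 3.50825 m/s × 9192 s = 32247.8 m
32247.8 m ÷ (1852 m/nmi) = 17.4124 nmi

17.41 nmi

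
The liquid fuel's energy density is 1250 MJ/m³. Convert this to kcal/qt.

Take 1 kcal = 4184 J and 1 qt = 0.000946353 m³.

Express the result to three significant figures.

1250 MJ/m³ × 1000000 J/MJ = 1.25×10⁹ J/m³
1.25×10⁹ J/m³ ÷ 4184 J/kcal × 0.000946353 m³/qt = 282.73 kcal/qt

283 kcal/qt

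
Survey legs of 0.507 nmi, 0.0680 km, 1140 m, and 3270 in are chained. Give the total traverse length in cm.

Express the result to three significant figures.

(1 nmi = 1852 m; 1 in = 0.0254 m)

2.23×10⁵ cm

0.507 nmi × 1852 = 938.964 m
0.0680 km × 1000 = 68 m
1140 m (already m)
3270 in × 0.0254 = 83.058 m
Sum: 938.964 + 68 + 1140 + 83.058 = 2230.02 m
In cm: 2230.02 / 0.01 = 223002 cm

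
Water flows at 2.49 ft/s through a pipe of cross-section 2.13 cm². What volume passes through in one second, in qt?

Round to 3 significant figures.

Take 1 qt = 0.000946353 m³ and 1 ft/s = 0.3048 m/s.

0.171 qt

2.49 ft/s × 0.3048 → 0.758952 m/s
2.13 cm² × 0.0001 → 2.13×10⁻⁴ m²
V = v × A × t = 0.758952 m/s × 2.13×10⁻⁴ m² × 1 s = 1.61657×10⁻⁴ m³
1.61657×10⁻⁴ m³ ÷ (0.000946353 m³/qt) = 0.170821 qt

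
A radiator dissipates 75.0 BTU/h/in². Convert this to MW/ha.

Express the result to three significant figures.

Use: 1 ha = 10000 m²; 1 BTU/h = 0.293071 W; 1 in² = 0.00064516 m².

75.0 BTU/h/in² × 0.293071 W/BTU/h ÷ 0.00064516 m²/in² = 34069.6 W/m²
34069.6 W/m² ÷ 1000000 W/MW × 10000 m²/ha = 340.696 MW/ha

341 MW/ha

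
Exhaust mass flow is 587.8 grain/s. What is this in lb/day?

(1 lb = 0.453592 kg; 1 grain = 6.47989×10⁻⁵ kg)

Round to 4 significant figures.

587.8 grain/s × 6.47989×10⁻⁵ kg/grain = 0.0380888 kg/s
0.0380888 kg/s ÷ 0.453592 kg/lb × 86400 s/day = 7255.14 lb/day

7255 lb/day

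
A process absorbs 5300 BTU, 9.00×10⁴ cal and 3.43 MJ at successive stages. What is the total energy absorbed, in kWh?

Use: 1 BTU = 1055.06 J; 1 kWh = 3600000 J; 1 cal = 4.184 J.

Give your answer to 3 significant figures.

5300 BTU × 1055.06 = 5.59182×10⁶ J
9.00×10⁴ cal × 4.184 = 376560 J
3.43 MJ × 1000000 = 3.43×10⁶ J
Combined: 5.59182×10⁶ + 376560 + 3.43×10⁶ = 9.39838×10⁶ J
In kWh: 9.39838×10⁶ / 3600000 = 2.61066 kWh

2.61 kWh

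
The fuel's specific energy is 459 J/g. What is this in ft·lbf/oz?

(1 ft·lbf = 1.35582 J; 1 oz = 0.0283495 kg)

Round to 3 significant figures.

459 J/g ÷ 0.001 kg/g = 459000 J/kg
459000 J/kg ÷ 1.35582 J/ft·lbf × 0.0283495 kg/oz = 9597.45 ft·lbf/oz

9600 ft·lbf/oz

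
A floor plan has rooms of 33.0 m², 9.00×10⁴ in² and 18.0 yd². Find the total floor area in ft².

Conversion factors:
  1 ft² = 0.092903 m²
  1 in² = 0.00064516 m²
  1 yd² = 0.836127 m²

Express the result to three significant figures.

33.0 m² (already m²)
9.00×10⁴ in² × 0.00064516 = 58.0644 m²
18.0 yd² × 0.836127 = 15.0503 m²
Combined: 33 + 58.0644 + 15.0503 = 106.115 m²
In ft²: 106.115 / 0.092903 = 1142.21 ft²

1140 ft²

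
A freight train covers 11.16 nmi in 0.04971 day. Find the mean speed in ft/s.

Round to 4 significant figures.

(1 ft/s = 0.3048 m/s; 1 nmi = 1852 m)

11.16 nmi × 1852 → 20668.3 m
0.04971 day × 86400 → 4294.94 s
v = d / t = 20668.3 m / 4294.94 s = 4.81224 m/s
4.81224 m/s ÷ (0.3048 m/s/ft/s) = 15.7882 ft/s

15.79 ft/s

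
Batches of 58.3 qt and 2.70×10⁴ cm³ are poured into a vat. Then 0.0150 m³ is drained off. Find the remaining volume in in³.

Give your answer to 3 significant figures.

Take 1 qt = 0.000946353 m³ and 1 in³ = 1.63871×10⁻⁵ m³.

4100 in³

58.3 qt × 0.000946353 = 0.0551724 m³
2.70×10⁴ cm³ × 10⁻⁶ = 0.027 m³
0.0150 m³ (already m³)
Net: 0.0551724 + 0.027 − 0.015 = 0.0671724 m³
In in³: 0.0671724 / 1.63871×10⁻⁵ = 4099.1 in³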